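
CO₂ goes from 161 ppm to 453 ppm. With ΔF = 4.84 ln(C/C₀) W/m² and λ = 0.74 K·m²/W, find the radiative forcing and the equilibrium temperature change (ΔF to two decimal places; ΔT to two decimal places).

ΔF = 5.01 W/m²; ΔT = 3.71 K

CO₂: 4.84 × ln(453/161) = 4.84 × ln(2.81366) = 4.84 × 1.03449 = 5.0069 W/m².
ΔT = λ ΔF = 0.74 × 5.01 = 3.7074 K.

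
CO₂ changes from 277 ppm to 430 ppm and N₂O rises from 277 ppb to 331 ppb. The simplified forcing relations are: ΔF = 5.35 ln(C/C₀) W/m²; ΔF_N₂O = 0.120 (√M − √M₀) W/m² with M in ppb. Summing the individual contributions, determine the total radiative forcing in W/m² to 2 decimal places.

ΔF = 2.54 W/m²

CO₂: 5.35 × ln(430/277) = 5.35 × ln(1.55235) = 5.35 × 0.43977 = 2.3528 W/m².
N₂O: 0.120 × (√331 − √277) = 0.120 × (18.1934 − 16.6433) = 0.120 × 1.5501 = 0.1860 W/m².
Total ΔF = 2.3528 + 0.1860 = 2.5388 W/m².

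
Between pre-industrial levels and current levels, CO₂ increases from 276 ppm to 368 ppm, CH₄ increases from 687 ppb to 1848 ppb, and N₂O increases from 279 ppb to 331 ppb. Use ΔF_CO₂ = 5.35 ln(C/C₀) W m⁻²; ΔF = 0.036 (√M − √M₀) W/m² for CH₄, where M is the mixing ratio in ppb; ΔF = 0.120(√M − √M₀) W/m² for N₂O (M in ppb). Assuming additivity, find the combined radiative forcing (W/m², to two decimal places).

CO₂: 5.35 × ln(368/276) = 5.35 × ln(1.33333) = 5.35 × 0.28768 = 1.5391 W/m².
CH₄: 0.036 × (√1848 − √687) = 0.036 × (42.9884 − 26.2107) = 0.036 × 16.7777 = 0.6040 W/m².
N₂O: 0.120 × (√331 − √279) = 0.120 × (18.1934 − 16.7033) = 0.120 × 1.4901 = 0.1788 W/m².
Total ΔF = 1.5391 + 0.6040 + 0.1788 = 2.3219 W/m².

ΔF = 2.32 W/m²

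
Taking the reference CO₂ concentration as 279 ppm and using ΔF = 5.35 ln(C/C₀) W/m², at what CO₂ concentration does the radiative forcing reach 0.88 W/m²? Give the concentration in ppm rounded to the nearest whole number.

C ≈ 329 ppm

Set 5.35 ln(C/279) = 0.88, so ln(C/279) = 0.88/5.35 = 0.16449.
Then C/279 = e^0.16449 = 1.17879, giving C = 279 × 1.17879 = 328.88 ppm.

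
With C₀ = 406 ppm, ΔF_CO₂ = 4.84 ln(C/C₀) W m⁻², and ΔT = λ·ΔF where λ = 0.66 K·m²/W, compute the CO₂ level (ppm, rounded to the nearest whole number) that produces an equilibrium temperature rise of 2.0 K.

Required forcing: ΔF = ΔT/λ = 2.0/0.66 = 3.0303 W/m².
Then ln(C/406) = ΔF/4.84 = 3.0303/4.84 = 0.62610.
So C = 406 × e^0.62610 = 406 × 1.87030 = 759.34 ppm.

C ≈ 759 ppm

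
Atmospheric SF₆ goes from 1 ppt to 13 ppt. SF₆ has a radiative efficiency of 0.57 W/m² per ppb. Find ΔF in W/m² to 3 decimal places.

SF₆: Δ = 13 − 1 = 12 ppt = 0.012 ppb; ΔF = 0.57 × 0.012 = 0.0068 W/m².

ΔF = 0.007 W/m²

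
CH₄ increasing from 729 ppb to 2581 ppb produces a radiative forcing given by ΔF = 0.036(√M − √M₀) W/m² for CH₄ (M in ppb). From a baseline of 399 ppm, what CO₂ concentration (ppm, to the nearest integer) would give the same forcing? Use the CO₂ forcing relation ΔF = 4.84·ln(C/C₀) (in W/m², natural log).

CH₄ forcing: 0.036 × (√2581 − √729) = 0.036 × (50.8035 − 27.0000) = 0.036 × 23.8035 = 0.85693 W/m².
Set 4.84 ln(C/399) = 0.85693: ln(C/399) = 0.85693/4.84 = 0.17705, so C = 399 × e^0.17705 = 399 × 1.19369 = 476.28 ppm.

C ≈ 476 ppm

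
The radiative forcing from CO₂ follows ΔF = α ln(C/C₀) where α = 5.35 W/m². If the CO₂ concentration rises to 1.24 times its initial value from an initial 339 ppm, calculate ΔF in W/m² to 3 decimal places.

ΔF = 1.151 W/m²

Because the forcing depends only on the ratio C/C₀, the initial concentration does not enter.
ΔF = 5.35 × ln(1.24) = 5.35 × 0.21511 = 1.1508 W/m².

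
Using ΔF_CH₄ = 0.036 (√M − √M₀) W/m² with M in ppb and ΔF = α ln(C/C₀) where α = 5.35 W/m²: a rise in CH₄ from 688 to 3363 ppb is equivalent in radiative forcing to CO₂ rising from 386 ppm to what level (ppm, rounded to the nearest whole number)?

CH₄ forcing: 0.036 × (√3363 − √688) = 0.036 × (57.9914 − 26.2298) = 0.036 × 31.7616 = 1.14342 W/m².
Set 5.35 ln(C/386) = 1.14342: ln(C/386) = 1.14342/5.35 = 0.21372, so C = 386 × e^0.21372 = 386 × 1.23828 = 477.98 ppm.

C ≈ 478 ppm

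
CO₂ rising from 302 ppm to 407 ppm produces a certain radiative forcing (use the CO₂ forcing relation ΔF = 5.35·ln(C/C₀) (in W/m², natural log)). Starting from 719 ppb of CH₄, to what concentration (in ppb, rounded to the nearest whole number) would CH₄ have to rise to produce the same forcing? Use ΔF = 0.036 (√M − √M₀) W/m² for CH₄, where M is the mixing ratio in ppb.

M ≈ 5063 ppb

CO₂ forcing: 5.35 × ln(407/302) = 5.35 × 0.298386 = 1.59637 W/m².
Set 0.036(√M − √719) = 1.59637: √M = 1.59637/0.036 + √719 = 44.3436 + 26.8142 = 71.1578.
M = (71.1578)² = 5063.43 ppb.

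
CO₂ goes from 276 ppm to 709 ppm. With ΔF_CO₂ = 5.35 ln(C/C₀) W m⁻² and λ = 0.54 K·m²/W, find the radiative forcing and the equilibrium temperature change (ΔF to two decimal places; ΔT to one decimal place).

ΔF = 5.05 W/m²; ΔT = 2.7 K

CO₂: 5.35 × ln(709/276) = 5.35 × ln(2.56884) = 5.35 × 0.94345 = 5.0475 W/m².
ΔT = λ ΔF = 0.54 × 5.05 = 2.7270 K.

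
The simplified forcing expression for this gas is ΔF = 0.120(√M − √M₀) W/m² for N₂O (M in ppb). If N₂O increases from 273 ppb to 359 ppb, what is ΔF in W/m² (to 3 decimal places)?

N₂O: 0.120 × (√359 − √273) = 0.120 × (18.9473 − 16.5227) = 0.120 × 2.4246 = 0.2910 W/m².

ΔF = 0.291 W/m²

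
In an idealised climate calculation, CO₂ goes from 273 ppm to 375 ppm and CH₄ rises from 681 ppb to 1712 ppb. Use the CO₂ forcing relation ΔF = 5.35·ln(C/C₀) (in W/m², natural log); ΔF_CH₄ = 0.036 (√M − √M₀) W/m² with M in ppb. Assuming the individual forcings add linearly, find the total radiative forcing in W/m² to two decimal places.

CO₂: 5.35 × ln(375/273) = 5.35 × ln(1.37363) = 5.35 × 0.31746 = 1.6984 W/m².
CH₄: 0.036 × (√1712 − √681) = 0.036 × (41.3763 − 26.0960) = 0.036 × 15.2803 = 0.5501 W/m².
Total ΔF = 1.6984 + 0.5501 = 2.2485 W/m².

ΔF = 2.25 W/m²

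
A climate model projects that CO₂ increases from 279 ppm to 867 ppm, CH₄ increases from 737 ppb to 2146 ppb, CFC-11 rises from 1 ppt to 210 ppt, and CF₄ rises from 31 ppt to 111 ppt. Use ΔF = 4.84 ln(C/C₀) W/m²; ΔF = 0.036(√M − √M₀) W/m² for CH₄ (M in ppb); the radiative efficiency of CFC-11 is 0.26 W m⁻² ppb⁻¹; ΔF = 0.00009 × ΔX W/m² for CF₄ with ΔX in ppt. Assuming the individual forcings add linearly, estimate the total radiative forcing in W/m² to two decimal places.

CO₂: 4.84 × ln(867/279) = 4.84 × ln(3.10753) = 4.84 × 1.13383 = 5.4877 W/m².
CH₄: 0.036 × (√2146 − √737) = 0.036 × (46.3249 − 27.1477) = 0.036 × 19.1772 = 0.6904 W/m².
CFC-11: Δ = 210 − 1 = 209 ppt = 0.209 ppb; ΔF = 0.26 × 0.209 = 0.0543 W/m².
CF₄: ΔF = 0.00009 × (111 − 31) = 0.00009 × 80 = 0.0072 W/m².
Total ΔF = 5.4877 + 0.6904 + 0.0543 + 0.0072 = 6.2396 W/m².

ΔF = 6.24 W/m²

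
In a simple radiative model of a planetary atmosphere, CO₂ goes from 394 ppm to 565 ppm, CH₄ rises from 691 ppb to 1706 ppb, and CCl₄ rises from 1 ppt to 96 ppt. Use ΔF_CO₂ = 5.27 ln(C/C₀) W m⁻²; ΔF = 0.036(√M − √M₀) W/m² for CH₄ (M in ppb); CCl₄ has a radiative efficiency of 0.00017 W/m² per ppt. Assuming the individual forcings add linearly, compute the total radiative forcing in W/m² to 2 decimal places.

ΔF = 2.46 W/m²

CO₂: 5.27 × ln(565/394) = 5.27 × ln(1.43401) = 5.27 × 0.36047 = 1.8997 W/m².
CH₄: 0.036 × (√1706 − √691) = 0.036 × (41.3038 − 26.2869) = 0.036 × 15.0169 = 0.5406 W/m².
CCl₄: ΔF = 0.00017 × (96 − 1) = 0.00017 × 95 = 0.0162 W/m².
Total ΔF = 1.8997 + 0.5406 + 0.0162 = 2.4565 W/m².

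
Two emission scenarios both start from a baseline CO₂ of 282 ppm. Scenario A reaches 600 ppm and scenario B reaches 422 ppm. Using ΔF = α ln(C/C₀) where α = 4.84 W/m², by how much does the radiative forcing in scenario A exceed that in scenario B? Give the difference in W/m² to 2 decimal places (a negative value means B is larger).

ΔF_A − ΔF_B = 1.70 W/m²

ΔF_A = 4.84 ln(600/282) = 4.84 × 0.75502 = 3.6543 W/m².
ΔF_B = 4.84 ln(422/282) = 4.84 × 0.40310 = 1.9510 W/m².
Difference: 3.6543 − 1.9510 = 1.7033 W/m².
(Equivalently, ΔF_A − ΔF_B = 4.84 ln(600/422) = 4.84 × 0.35192 = 1.7033 W/m².)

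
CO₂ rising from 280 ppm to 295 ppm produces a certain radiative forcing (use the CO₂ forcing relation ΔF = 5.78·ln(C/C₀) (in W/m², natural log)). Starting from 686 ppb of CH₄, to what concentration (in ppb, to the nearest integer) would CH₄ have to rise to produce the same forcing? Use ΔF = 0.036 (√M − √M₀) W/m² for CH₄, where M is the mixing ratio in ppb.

M ≈ 1195 ppb

CO₂ forcing: 5.78 × ln(295/280) = 5.78 × 0.052186 = 0.30164 W/m².
Set 0.036(√M − √686) = 0.30164: √M = 0.30164/0.036 + √686 = 8.3789 + 26.1916 = 34.5705.
M = (34.5705)² = 1195.12 ppb.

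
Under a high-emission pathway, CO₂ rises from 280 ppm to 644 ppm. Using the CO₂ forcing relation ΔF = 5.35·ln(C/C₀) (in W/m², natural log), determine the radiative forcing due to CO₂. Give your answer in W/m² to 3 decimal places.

CO₂: 5.35 × ln(644/280) = 5.35 × ln(2.30000) = 5.35 × 0.83291 = 4.4561 W/m².

ΔF = 4.456 W/m²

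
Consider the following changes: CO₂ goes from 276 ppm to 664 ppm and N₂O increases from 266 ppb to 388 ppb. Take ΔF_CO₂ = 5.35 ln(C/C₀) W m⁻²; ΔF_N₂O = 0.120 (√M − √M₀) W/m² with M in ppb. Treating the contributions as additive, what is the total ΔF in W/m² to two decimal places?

CO₂: 5.35 × ln(664/276) = 5.35 × ln(2.40580) = 5.35 × 0.87788 = 4.6967 W/m².
N₂O: 0.120 × (√388 − √266) = 0.120 × (19.6977 − 16.3095) = 0.120 × 3.3882 = 0.4066 W/m².
Total ΔF = 4.6967 + 0.4066 = 5.1033 W/m².

ΔF = 5.10 W/m²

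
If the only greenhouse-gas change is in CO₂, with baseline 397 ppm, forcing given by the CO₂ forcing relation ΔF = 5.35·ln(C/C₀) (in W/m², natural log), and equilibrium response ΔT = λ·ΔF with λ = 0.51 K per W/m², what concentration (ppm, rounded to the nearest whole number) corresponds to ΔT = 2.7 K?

C ≈ 1068 ppm

Required forcing: ΔF = ΔT/λ = 2.7/0.51 = 5.2941 W/m².
Then ln(C/397) = ΔF/5.35 = 5.2941/5.35 = 0.98955.
So C = 397 × e^0.98955 = 397 × 2.69002 = 1067.94 ppm.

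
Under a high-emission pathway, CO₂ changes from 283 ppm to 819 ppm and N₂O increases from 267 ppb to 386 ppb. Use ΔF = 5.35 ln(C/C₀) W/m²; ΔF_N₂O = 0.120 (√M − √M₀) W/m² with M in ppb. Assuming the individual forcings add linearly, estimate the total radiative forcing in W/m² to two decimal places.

ΔF = 6.08 W/m²

CO₂: 5.35 × ln(819/283) = 5.35 × ln(2.89399) = 5.35 × 1.06264 = 5.6851 W/m².
N₂O: 0.120 × (√386 − √267) = 0.120 × (19.6469 − 16.3401) = 0.120 × 3.3068 = 0.3968 W/m².
Total ΔF = 5.6851 + 0.3968 = 6.0819 W/m².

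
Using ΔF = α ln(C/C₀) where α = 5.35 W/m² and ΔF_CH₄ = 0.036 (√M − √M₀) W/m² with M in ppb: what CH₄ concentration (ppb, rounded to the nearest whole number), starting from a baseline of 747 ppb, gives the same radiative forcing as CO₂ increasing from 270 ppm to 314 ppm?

M ≈ 2477 ppb

CO₂ forcing: 5.35 × ln(314/270) = 5.35 × 0.150971 = 0.80769 W/m².
Set 0.036(√M − √747) = 0.80769: √M = 0.80769/0.036 + √747 = 22.4358 + 27.3313 = 49.7671.
M = (49.7671)² = 2476.76 ppb.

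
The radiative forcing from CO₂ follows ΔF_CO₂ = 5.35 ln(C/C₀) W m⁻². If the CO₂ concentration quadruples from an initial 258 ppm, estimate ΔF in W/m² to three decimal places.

ΔF = 7.417 W/m²

ΔF = 5.35 × ln(4) = 5.35 × 1.38629 = 7.4167 W/m².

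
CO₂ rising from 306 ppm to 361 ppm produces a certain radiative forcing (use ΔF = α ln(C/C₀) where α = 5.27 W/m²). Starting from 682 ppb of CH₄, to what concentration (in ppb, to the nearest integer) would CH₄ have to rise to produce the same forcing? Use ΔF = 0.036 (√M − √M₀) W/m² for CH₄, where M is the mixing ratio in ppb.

M ≈ 2531 ppb

CO₂ forcing: 5.27 × ln(361/306) = 5.27 × 0.165293 = 0.87109 W/m².
Set 0.036(√M − √682) = 0.87109: √M = 0.87109/0.036 + √682 = 24.1969 + 26.1151 = 50.3120.
M = (50.3120)² = 2531.30 ppb.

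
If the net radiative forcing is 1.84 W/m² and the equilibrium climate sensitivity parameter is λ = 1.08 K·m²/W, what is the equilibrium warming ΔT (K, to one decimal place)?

ΔT = 2.0 K

ΔT = λ ΔF = 1.08 × 1.84 = 1.9872 K.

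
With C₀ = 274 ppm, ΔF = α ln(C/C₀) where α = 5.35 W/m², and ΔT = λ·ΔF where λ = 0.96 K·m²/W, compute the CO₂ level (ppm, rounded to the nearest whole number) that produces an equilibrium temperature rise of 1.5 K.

C ≈ 367 ppm

Required forcing: ΔF = ΔT/λ = 1.5/0.96 = 1.5625 W/m².
Then ln(C/274) = ΔF/5.35 = 1.5625/5.35 = 0.29206.
So C = 274 × e^0.29206 = 274 × 1.33918 = 366.94 ppm.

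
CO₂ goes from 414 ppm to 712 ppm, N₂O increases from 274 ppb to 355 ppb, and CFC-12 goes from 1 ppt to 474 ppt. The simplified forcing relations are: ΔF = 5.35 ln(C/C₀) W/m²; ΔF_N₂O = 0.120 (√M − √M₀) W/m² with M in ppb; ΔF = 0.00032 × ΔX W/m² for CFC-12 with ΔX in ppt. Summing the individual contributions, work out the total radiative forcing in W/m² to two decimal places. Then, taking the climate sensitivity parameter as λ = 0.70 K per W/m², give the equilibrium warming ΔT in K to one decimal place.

CO₂: 5.35 × ln(712/414) = 5.35 × ln(1.71981) = 5.35 × 0.54221 = 2.9008 W/m².
N₂O: 0.120 × (√355 − √274) = 0.120 × (18.8414 − 16.5529) = 0.120 × 2.2885 = 0.2746 W/m².
CFC-12: ΔF = 0.00032 × (474 − 1) = 0.00032 × 473 = 0.1514 W/m².
Total ΔF = 2.9008 + 0.2746 + 0.1514 = 3.3268 W/m².
ΔT = λ ΔF = 0.70 × 3.33 = 2.3310 K.

ΔF = 3.33 W/m²; ΔT = 2.3 K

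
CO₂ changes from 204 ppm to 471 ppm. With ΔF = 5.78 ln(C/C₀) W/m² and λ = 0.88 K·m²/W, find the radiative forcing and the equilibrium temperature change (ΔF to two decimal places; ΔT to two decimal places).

ΔF = 4.84 W/m²; ΔT = 4.26 K

CO₂: 5.78 × ln(471/204) = 5.78 × ln(2.30882) = 5.78 × 0.83674 = 4.8364 W/m².
ΔT = λ ΔF = 0.88 × 4.84 = 4.2592 K.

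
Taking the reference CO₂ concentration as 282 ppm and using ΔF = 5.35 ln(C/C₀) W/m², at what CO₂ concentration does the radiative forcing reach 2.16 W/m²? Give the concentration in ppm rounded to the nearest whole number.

Set 5.35 ln(C/282) = 2.16, so ln(C/282) = 2.16/5.35 = 0.40374.
Then C/282 = e^0.40374 = 1.49741, giving C = 282 × 1.49741 = 422.27 ppm.

C ≈ 422 ppm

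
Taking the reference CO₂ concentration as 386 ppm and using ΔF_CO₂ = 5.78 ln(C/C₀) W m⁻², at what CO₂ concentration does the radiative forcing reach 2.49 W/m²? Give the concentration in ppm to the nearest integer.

C ≈ 594 ppm

Set 5.78 ln(C/386) = 2.49, so ln(C/386) = 2.49/5.78 = 0.43080.
Then C/386 = e^0.43080 = 1.53849, giving C = 386 × 1.53849 = 593.86 ppm.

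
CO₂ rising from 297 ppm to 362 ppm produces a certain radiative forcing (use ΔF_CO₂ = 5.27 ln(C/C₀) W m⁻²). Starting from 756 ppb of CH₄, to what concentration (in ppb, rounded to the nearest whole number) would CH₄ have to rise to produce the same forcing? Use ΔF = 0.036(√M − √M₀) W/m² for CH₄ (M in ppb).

M ≈ 3189 ppb

CO₂ forcing: 5.27 × ln(362/297) = 5.27 × 0.197912 = 1.04300 W/m².
Set 0.036(√M − √756) = 1.04300: √M = 1.04300/0.036 + √756 = 28.9722 + 27.4955 = 56.4677.
M = (56.4677)² = 3188.60 ppb.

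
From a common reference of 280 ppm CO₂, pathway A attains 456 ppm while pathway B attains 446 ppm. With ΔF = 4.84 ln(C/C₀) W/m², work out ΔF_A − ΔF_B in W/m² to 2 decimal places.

ΔF_A − ΔF_B = 0.11 W/m²

ΔF_A = 4.84 ln(456/280) = 4.84 × 0.48770 = 2.3605 W/m².
ΔF_B = 4.84 ln(446/280) = 4.84 × 0.46553 = 2.2532 W/m².
Difference: 2.3605 − 2.2532 = 0.1073 W/m².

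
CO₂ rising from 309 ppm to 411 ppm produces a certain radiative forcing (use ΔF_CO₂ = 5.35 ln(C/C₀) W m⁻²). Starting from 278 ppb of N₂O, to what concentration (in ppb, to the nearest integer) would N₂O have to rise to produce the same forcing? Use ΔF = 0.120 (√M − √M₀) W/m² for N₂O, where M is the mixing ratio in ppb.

M ≈ 864 ppb

CO₂ forcing: 5.35 × ln(411/309) = 5.35 × 0.285252 = 1.52610 W/m².
Set 0.120(√M − √278) = 1.52610: √M = 1.52610/0.120 + √278 = 12.7175 + 16.6733 = 29.3908.
M = (29.3908)² = 863.82 ppb.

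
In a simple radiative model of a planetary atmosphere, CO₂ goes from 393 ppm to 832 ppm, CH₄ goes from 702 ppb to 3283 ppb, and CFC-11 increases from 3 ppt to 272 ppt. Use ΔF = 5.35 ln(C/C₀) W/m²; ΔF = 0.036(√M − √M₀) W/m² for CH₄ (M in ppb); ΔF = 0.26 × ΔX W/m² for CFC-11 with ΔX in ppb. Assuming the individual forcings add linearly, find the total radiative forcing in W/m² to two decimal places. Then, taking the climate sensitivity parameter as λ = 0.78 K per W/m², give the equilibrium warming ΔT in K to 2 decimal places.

ΔF = 5.19 W/m²; ΔT = 4.05 K

CO₂: 5.35 × ln(832/393) = 5.35 × ln(2.11705) = 5.35 × 0.75002 = 4.0126 W/m².
CH₄: 0.036 × (√3283 − √702) = 0.036 × (57.2975 − 26.4953) = 0.036 × 30.8022 = 1.1089 W/m².
CFC-11: Δ = 272 − 3 = 269 ppt = 0.269 ppb; ΔF = 0.26 × 0.269 = 0.0699 W/m².
Total ΔF = 4.0126 + 1.1089 + 0.0699 = 5.1914 W/m².
ΔT = λ ΔF = 0.78 × 5.19 = 4.0482 K.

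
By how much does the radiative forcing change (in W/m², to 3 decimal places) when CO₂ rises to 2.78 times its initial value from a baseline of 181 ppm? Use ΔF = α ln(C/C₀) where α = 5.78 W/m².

ΔF = 5.910 W/m²

Because the forcing depends only on the ratio C/C₀, the initial concentration does not enter.
ΔF = 5.78 × ln(2.78) = 5.78 × 1.02245 = 5.9098 W/m².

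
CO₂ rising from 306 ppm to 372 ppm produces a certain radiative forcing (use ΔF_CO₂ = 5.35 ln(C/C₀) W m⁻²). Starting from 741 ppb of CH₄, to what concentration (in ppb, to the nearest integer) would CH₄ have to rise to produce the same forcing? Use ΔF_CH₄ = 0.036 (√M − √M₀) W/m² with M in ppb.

CO₂ forcing: 5.35 × ln(372/306) = 5.35 × 0.195309 = 1.04490 W/m².
Set 0.036(√M − √741) = 1.04490: √M = 1.04490/0.036 + √741 = 29.0250 + 27.2213 = 56.2463.
M = (56.2463)² = 3163.65 ppb.

M ≈ 3164 ppb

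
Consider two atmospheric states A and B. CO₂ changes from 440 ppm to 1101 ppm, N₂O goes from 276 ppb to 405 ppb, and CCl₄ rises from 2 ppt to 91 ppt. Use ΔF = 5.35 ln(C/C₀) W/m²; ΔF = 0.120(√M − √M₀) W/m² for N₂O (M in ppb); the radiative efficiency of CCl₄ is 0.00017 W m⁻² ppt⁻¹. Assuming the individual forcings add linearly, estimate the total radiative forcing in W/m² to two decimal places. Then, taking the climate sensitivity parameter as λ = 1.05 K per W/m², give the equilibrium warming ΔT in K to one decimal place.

ΔF = 5.34 W/m²; ΔT = 5.6 K

CO₂: 5.35 × ln(1101/440) = 5.35 × ln(2.50227) = 5.35 × 0.91720 = 4.9070 W/m².
N₂O: 0.120 × (√405 − √276) = 0.120 × (20.1246 − 16.6132) = 0.120 × 3.5114 = 0.4214 W/m².
CCl₄: ΔF = 0.00017 × (91 − 2) = 0.00017 × 89 = 0.0151 W/m².
Total ΔF = 4.9070 + 0.4214 + 0.0151 = 5.3435 W/m².
ΔT = λ ΔF = 1.05 × 5.34 = 5.6070 K.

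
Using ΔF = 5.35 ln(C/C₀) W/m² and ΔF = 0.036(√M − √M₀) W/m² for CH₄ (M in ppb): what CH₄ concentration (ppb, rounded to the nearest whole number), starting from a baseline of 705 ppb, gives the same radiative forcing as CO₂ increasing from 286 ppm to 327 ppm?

M ≈ 2159 ppb

CO₂ forcing: 5.35 × ln(327/286) = 5.35 × 0.133968 = 0.71673 W/m².
Set 0.036(√M − √705) = 0.71673: √M = 0.71673/0.036 + √705 = 19.9092 + 26.5518 = 46.4610.
M = (46.4610)² = 2158.62 ppb.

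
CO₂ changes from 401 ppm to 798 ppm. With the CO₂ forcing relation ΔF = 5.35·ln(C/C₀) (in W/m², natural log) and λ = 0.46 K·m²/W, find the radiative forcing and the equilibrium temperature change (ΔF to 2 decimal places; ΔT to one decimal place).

ΔF = 3.68 W/m²; ΔT = 1.7 K

CO₂: 5.35 × ln(798/401) = 5.35 × ln(1.99002) = 5.35 × 0.68814 = 3.6815 W/m².
ΔT = λ ΔF = 0.46 × 3.68 = 1.6928 K.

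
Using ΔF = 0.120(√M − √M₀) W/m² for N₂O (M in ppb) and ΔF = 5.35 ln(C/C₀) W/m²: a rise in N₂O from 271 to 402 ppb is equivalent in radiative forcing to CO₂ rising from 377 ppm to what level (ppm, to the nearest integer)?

C ≈ 409 ppm

N₂O forcing: 0.120 × (√402 − √271) = 0.120 × (20.0499 − 16.4621) = 0.120 × 3.5878 = 0.43054 W/m².
Set 5.35 ln(C/377) = 0.43054: ln(C/377) = 0.43054/5.35 = 0.08047, so C = 377 × e^0.08047 = 377 × 1.08380 = 408.59 ppm.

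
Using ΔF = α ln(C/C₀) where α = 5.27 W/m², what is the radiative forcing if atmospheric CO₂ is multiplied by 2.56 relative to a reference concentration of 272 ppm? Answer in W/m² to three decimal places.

ΔF = 5.27 × ln(2.56) = 5.27 × 0.94001 = 4.9539 W/m².

ΔF = 4.954 W/m²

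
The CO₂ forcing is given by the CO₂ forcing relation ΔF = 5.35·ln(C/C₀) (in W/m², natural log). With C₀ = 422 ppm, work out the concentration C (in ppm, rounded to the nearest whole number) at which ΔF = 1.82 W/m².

Set 5.35 ln(C/422) = 1.82, so ln(C/422) = 1.82/5.35 = 0.34019.
Then C/422 = e^0.34019 = 1.40521, giving C = 422 × 1.40521 = 593.00 ppm.

C ≈ 593 ppm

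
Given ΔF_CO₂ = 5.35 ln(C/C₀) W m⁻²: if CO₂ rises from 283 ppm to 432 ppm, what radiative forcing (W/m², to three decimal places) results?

ΔF = 2.263 W/m²

CO₂: 5.35 × ln(432/283) = 5.35 × ln(1.52650) = 5.35 × 0.42298 = 2.2629 W/m².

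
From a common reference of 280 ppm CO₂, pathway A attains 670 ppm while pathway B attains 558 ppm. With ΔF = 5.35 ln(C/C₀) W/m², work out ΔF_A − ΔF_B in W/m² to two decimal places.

ΔF_A − ΔF_B = 0.98 W/m²

ΔF_A = 5.35 ln(670/280) = 5.35 × 0.87249 = 4.6678 W/m².
ΔF_B = 5.35 ln(558/280) = 5.35 × 0.68957 = 3.6892 W/m².
Difference: 4.6678 − 3.6892 = 0.9786 W/m².
(Equivalently, ΔF_A − ΔF_B = 5.35 ln(670/558) = 5.35 × 0.18292 = 0.9786 W/m².)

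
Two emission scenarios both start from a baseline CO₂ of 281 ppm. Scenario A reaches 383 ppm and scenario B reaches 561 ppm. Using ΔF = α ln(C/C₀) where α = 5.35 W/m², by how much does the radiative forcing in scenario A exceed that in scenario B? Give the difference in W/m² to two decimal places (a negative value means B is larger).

ΔF_A = 5.35 ln(383/281) = 5.35 × 0.30968 = 1.6568 W/m².
ΔF_B = 5.35 ln(561/281) = 5.35 × 0.69137 = 3.6988 W/m².
Difference: 1.6568 − 3.6988 = -2.0420 W/m².

ΔF_A − ΔF_B = -2.04 W/m²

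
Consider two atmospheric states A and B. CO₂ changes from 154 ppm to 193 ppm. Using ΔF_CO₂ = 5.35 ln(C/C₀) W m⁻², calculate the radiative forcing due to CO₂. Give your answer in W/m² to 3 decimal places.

ΔF = 1.208 W/m²

CO₂ absorption bands are partially saturated, so forcing scales with the logarithm of the concentration ratio.
CO₂: 5.35 × ln(193/154) = 5.35 × ln(1.25325) = 5.35 × 0.22574 = 1.2077 W/m².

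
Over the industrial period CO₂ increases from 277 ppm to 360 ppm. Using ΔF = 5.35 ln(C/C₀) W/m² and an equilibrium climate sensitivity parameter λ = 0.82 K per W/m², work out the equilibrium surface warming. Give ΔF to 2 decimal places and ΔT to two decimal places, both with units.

CO₂: 5.35 × ln(360/277) = 5.35 × ln(1.29964) = 5.35 × 0.26209 = 1.4022 W/m².
ΔT = λ ΔF = 0.82 × 1.40 = 1.1480 K.

ΔF = 1.40 W/m²; ΔT = 1.15 K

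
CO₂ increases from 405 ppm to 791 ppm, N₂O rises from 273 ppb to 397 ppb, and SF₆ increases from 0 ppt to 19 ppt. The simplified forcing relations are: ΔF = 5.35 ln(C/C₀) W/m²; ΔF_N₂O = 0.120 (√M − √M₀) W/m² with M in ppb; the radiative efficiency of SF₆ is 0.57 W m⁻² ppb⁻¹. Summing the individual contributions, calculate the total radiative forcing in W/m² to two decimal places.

ΔF = 4.00 W/m²

CO₂: 5.35 × ln(791/405) = 5.35 × ln(1.95309) = 5.35 × 0.66941 = 3.5813 W/m².
N₂O: 0.120 × (√397 − √273) = 0.120 × (19.9249 − 16.5227) = 0.120 × 3.4022 = 0.4083 W/m².
SF₆: Δ = 19 − 0 = 19 ppt = 0.019 ppb; ΔF = 0.57 × 0.019 = 0.0108 W/m².
Total ΔF = 3.5813 + 0.4083 + 0.0108 = 4.0004 W/m².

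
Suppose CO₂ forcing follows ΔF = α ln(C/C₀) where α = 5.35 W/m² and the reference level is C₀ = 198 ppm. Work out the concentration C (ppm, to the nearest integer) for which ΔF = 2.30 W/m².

Set 5.35 ln(C/198) = 2.30, so ln(C/198) = 2.30/5.35 = 0.42991.
Then C/198 = e^0.42991 = 1.53712, giving C = 198 × 1.53712 = 304.35 ppm.

C ≈ 304 ppm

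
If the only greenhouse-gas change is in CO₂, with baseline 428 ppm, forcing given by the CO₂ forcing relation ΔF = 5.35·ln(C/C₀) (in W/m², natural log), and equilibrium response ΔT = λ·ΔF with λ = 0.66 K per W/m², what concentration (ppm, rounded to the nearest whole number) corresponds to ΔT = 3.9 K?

Required forcing: ΔF = ΔT/λ = 3.9/0.66 = 5.9091 W/m².
Then ln(C/428) = ΔF/5.35 = 5.9091/5.35 = 1.10450.
So C = 428 × e^1.10450 = 428 × 3.01772 = 1291.58 ppm.

C ≈ 1292 ppm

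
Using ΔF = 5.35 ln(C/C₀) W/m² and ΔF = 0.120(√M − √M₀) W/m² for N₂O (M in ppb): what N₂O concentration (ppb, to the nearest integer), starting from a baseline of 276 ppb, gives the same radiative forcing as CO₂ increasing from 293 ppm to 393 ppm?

CO₂ forcing: 5.35 × ln(393/293) = 5.35 × 0.293637 = 1.57096 W/m².
Set 0.120(√M − √276) = 1.57096: √M = 1.57096/0.120 + √276 = 13.0913 + 16.6132 = 29.7045.
M = (29.7045)² = 882.36 ppb.

M ≈ 882 ppb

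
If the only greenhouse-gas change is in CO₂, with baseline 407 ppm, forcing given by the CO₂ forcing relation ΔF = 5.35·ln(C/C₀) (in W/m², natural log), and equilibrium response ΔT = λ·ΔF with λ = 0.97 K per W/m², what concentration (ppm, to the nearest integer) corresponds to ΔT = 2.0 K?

Required forcing: ΔF = ΔT/λ = 2.0/0.97 = 2.0619 W/m².
Then ln(C/407) = ΔF/5.35 = 2.0619/5.35 = 0.38540.
So C = 407 × e^0.38540 = 407 × 1.47020 = 598.37 ppm.

C ≈ 598 ppm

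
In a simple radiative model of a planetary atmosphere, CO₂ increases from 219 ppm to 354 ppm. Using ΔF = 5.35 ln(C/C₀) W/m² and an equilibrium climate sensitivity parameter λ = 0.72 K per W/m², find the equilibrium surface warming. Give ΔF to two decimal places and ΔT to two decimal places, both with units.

ΔF = 2.57 W/m²; ΔT = 1.85 K

CO₂: 5.35 × ln(354/219) = 5.35 × ln(1.61644) = 5.35 × 0.48023 = 2.5692 W/m².
ΔT = λ ΔF = 0.72 × 2.57 = 1.8504 K.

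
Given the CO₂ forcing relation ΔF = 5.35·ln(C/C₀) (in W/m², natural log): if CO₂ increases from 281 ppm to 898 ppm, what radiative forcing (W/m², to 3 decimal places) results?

CO₂: 5.35 × ln(898/281) = 5.35 × ln(3.19573) = 5.35 × 1.16182 = 6.2157 W/m².

ΔF = 6.216 W/m²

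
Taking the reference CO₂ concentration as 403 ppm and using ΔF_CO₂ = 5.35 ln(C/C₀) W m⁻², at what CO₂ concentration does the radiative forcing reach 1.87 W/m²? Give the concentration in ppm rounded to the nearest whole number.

C ≈ 572 ppm

Set 5.35 ln(C/403) = 1.87, so ln(C/403) = 1.87/5.35 = 0.34953.
Then C/403 = e^0.34953 = 1.41840, giving C = 403 × 1.41840 = 571.62 ppm.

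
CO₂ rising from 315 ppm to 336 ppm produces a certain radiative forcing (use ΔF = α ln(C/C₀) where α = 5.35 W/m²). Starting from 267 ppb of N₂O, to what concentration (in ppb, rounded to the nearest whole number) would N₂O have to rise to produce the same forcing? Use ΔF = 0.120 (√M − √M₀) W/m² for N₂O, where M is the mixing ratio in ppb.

M ≈ 369 ppb

CO₂ forcing: 5.35 × ln(336/315) = 5.35 × 0.064539 = 0.34528 W/m².
Set 0.120(√M − √267) = 0.34528: √M = 0.34528/0.120 + √267 = 2.8773 + 16.3401 = 19.2174.
M = (19.2174)² = 369.31 ppb.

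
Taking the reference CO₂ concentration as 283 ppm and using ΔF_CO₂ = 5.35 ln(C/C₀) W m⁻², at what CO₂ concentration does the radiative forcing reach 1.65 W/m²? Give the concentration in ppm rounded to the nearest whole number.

Set 5.35 ln(C/283) = 1.65, so ln(C/283) = 1.65/5.35 = 0.30841.
Then C/283 = e^0.30841 = 1.36126, giving C = 283 × 1.36126 = 385.24 ppm.

C ≈ 385 ppm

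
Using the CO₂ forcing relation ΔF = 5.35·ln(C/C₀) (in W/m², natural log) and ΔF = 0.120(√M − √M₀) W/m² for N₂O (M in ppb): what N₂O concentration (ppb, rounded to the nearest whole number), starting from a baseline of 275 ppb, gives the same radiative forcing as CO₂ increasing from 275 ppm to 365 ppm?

CO₂ forcing: 5.35 × ln(365/275) = 5.35 × 0.283126 = 1.51472 W/m².
Set 0.120(√M − √275) = 1.51472: √M = 1.51472/0.120 + √275 = 12.6227 + 16.5831 = 29.2058.
M = (29.2058)² = 852.98 ppb.

M ≈ 853 ppb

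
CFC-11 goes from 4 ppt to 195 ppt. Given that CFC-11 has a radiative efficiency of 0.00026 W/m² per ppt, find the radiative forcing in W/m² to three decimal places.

CFC-11: ΔF = 0.00026 × (195 − 4) = 0.00026 × 191 = 0.0497 W/m².

ΔF = 0.050 W/m²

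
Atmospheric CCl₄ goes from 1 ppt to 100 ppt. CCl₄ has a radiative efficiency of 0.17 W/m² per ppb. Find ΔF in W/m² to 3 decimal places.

CCl₄: Δ = 100 − 1 = 99 ppt = 0.099 ppb; ΔF = 0.17 × 0.099 = 0.0168 W/m².

ΔF = 0.017 W/m²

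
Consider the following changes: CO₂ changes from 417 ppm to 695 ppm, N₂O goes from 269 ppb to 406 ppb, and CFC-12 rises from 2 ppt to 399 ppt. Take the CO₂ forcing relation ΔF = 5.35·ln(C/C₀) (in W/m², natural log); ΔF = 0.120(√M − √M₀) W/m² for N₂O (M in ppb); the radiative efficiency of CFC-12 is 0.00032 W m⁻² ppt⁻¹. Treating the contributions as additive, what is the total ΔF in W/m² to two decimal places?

CO₂: 5.35 × ln(695/417) = 5.35 × ln(1.66667) = 5.35 × 0.51083 = 2.7329 W/m².
N₂O: 0.120 × (√406 − √269) = 0.120 × (20.1494 − 16.4012) = 0.120 × 3.7482 = 0.4498 W/m².
CFC-12: ΔF = 0.00032 × (399 − 2) = 0.00032 × 397 = 0.1270 W/m².
Total ΔF = 2.7329 + 0.4498 + 0.1270 = 3.3097 W/m².

ΔF = 3.31 W/m²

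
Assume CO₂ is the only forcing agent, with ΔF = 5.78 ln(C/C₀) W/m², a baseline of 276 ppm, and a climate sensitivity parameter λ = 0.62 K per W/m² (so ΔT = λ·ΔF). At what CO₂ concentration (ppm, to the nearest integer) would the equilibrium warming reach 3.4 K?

Required forcing: ΔF = ΔT/λ = 3.4/0.62 = 5.4839 W/m².
Then ln(C/276) = ΔF/5.78 = 5.4839/5.78 = 0.94877.
So C = 276 × e^0.94877 = 276 × 2.58253 = 712.78 ppm.

C ≈ 713 ppm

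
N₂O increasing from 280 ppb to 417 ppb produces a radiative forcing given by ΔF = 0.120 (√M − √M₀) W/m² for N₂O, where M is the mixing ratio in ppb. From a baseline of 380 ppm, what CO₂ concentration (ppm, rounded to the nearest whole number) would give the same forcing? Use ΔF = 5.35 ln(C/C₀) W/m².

N₂O forcing: 0.120 × (√417 − √280) = 0.120 × (20.4206 − 16.7332) = 0.120 × 3.6874 = 0.44249 W/m².
Set 5.35 ln(C/380) = 0.44249: ln(C/380) = 0.44249/5.35 = 0.08271, so C = 380 × e^0.08271 = 380 × 1.08623 = 412.77 ppm.

C ≈ 413 ppm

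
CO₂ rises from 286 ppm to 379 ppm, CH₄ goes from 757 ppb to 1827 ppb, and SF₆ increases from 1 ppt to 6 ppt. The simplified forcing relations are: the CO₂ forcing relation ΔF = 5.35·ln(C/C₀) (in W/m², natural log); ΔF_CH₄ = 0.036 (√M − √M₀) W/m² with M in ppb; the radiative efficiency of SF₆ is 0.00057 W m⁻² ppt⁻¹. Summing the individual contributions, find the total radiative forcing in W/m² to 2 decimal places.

CO₂: 5.35 × ln(379/286) = 5.35 × ln(1.32517) = 5.35 × 0.28154 = 1.5062 W/m².
CH₄: 0.036 × (√1827 − √757) = 0.036 × (42.7434 − 27.5136) = 0.036 × 15.2298 = 0.5483 W/m².
SF₆: ΔF = 0.00057 × (6 − 1) = 0.00057 × 5 = 0.0029 W/m².
Total ΔF = 1.5062 + 0.5483 + 0.0029 = 2.0574 W/m².

ΔF = 2.06 W/m²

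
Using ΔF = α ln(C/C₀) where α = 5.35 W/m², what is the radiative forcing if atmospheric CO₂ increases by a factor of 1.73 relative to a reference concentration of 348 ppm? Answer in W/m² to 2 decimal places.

ΔF = 2.93 W/m²

ΔF = 5.35 × ln(1.73) = 5.35 × 0.54812 = 2.9324 W/m².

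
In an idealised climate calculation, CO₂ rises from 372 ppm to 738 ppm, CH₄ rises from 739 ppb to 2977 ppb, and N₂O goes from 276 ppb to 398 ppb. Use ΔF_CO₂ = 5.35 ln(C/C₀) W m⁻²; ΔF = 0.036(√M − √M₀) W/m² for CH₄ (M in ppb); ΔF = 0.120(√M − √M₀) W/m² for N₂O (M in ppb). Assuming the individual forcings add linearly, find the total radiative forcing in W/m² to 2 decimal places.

ΔF = 5.05 W/m²

CO₂: 5.35 × ln(738/372) = 5.35 × ln(1.98387) = 5.35 × 0.68505 = 3.6650 W/m².
CH₄: 0.036 × (√2977 − √739) = 0.036 × (54.5619 − 27.1846) = 0.036 × 27.3773 = 0.9856 W/m².
N₂O: 0.120 × (√398 − √276) = 0.120 × (19.9499 − 16.6132) = 0.120 × 3.3367 = 0.4004 W/m².
Total ΔF = 3.6650 + 0.9856 + 0.4004 = 5.0510 W/m².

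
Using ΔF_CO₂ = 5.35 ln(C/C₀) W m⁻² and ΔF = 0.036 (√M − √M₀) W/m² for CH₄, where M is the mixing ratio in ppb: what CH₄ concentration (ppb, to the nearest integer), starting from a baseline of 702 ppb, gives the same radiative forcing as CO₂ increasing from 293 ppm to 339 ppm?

CO₂ forcing: 5.35 × ln(339/293) = 5.35 × 0.145827 = 0.78017 W/m².
Set 0.036(√M − √702) = 0.78017: √M = 0.78017/0.036 + √702 = 21.6714 + 26.4953 = 48.1667.
M = (48.1667)² = 2320.03 ppb.

M ≈ 2320 ppb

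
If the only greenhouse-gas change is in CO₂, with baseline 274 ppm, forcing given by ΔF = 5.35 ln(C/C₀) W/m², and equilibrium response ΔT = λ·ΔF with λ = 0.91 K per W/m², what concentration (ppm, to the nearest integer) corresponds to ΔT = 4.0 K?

C ≈ 623 ppm

Required forcing: ΔF = ΔT/λ = 4.0/0.91 = 4.3956 W/m².
Then ln(C/274) = ΔF/5.35 = 4.3956/5.35 = 0.82161.
So C = 274 × e^0.82161 = 274 × 2.27416 = 623.12 ppm.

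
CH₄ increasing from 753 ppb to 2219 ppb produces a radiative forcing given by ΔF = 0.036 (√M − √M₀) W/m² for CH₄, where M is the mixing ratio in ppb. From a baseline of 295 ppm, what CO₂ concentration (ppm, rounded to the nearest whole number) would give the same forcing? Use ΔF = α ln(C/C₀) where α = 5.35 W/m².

CH₄ forcing: 0.036 × (√2219 − √753) = 0.036 × (47.1063 − 27.4408) = 0.036 × 19.6655 = 0.70796 W/m².
Set 5.35 ln(C/295) = 0.70796: ln(C/295) = 0.70796/5.35 = 0.13233, so C = 295 × e^0.13233 = 295 × 1.14148 = 336.74 ppm.

C ≈ 337 ppm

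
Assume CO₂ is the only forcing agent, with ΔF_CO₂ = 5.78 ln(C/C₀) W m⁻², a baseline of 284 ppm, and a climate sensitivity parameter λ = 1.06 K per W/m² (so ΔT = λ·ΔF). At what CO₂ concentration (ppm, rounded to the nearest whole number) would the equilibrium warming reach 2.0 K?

Required forcing: ΔF = ΔT/λ = 2.0/1.06 = 1.8868 W/m².
Then ln(C/284) = ΔF/5.78 = 1.8868/5.78 = 0.32644.
So C = 284 × e^0.32644 = 284 × 1.38603 = 393.63 ppm.

C ≈ 394 ppm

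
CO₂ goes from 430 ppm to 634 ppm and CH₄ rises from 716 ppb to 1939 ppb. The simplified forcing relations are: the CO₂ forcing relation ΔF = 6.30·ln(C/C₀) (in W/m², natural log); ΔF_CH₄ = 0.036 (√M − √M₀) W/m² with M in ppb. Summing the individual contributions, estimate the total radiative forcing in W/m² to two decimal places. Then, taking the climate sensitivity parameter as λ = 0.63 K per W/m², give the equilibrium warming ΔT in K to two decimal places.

ΔF = 3.07 W/m²; ΔT = 1.93 K

CO₂: 6.30 × ln(634/430) = 6.30 × ln(1.47442) = 6.30 × 0.38826 = 2.4460 W/m².
CH₄: 0.036 × (√1939 − √716) = 0.036 × (44.0341 − 26.7582) = 0.036 × 17.2759 = 0.6219 W/m².
Total ΔF = 2.4460 + 0.6219 = 3.0679 W/m².
ΔT = λ ΔF = 0.63 × 3.07 = 1.9341 K.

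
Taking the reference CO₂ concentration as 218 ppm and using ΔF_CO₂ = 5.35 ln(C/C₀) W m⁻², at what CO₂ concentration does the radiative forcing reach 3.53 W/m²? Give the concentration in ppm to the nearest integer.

C ≈ 422 ppm

Set 5.35 ln(C/218) = 3.53, so ln(C/218) = 3.53/5.35 = 0.65981.
Then C/218 = e^0.65981 = 1.93442, giving C = 218 × 1.93442 = 421.70 ppm.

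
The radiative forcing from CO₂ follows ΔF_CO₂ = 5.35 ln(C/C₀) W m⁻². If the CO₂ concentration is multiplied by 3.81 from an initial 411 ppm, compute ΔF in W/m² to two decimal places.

ΔF = 7.16 W/m²

Because the forcing depends only on the ratio C/C₀, the initial concentration does not enter.
ΔF = 5.35 × ln(3.81) = 5.35 × 1.33763 = 7.1563 W/m².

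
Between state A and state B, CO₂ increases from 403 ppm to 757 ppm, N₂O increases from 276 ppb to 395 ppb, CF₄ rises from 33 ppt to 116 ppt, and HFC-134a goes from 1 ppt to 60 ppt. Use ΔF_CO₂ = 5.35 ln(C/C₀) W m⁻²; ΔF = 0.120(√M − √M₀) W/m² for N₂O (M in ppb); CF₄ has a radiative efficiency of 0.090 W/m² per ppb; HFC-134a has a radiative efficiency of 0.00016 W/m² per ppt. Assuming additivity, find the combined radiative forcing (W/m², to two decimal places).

CO₂: 5.35 × ln(757/403) = 5.35 × ln(1.87841) = 5.35 × 0.63043 = 3.3728 W/m².
N₂O: 0.120 × (√395 − √276) = 0.120 × (19.8746 − 16.6132) = 0.120 × 3.2614 = 0.3914 W/m².
CF₄: Δ = 116 − 33 = 83 ppt = 0.083 ppb; ΔF = 0.090 × 0.083 = 0.0075 W/m².
HFC-134a: ΔF = 0.00016 × (60 − 1) = 0.00016 × 59 = 0.0094 W/m².
Total ΔF = 3.3728 + 0.3914 + 0.0075 + 0.0094 = 3.7811 W/m².

ΔF = 3.78 W/m²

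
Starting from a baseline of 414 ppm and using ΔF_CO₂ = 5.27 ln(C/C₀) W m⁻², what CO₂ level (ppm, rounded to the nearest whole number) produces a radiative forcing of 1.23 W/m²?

Set 5.27 ln(C/414) = 1.23, so ln(C/414) = 1.23/5.27 = 0.23340.
Then C/414 = e^0.23340 = 1.26289, giving C = 414 × 1.26289 = 522.84 ppm.

C ≈ 523 ppm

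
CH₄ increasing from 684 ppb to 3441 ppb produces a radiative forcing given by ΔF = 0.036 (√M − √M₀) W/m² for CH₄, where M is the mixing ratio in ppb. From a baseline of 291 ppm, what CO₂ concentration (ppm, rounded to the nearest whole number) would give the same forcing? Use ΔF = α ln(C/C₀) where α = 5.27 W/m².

CH₄ forcing: 0.036 × (√3441 − √684) = 0.036 × (58.6600 − 26.1534) = 0.036 × 32.5066 = 1.17024 W/m².
Set 5.27 ln(C/291) = 1.17024: ln(C/291) = 1.17024/5.27 = 0.22206, so C = 291 × e^0.22206 = 291 × 1.24865 = 363.36 ppm.

C ≈ 363 ppm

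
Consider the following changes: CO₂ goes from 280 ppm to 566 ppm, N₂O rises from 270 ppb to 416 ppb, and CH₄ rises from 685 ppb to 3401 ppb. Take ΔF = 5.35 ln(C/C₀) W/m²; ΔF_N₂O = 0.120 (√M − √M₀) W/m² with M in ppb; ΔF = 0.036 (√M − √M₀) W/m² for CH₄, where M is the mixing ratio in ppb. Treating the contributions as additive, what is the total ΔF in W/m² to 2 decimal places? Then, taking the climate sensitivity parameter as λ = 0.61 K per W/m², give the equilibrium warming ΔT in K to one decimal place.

CO₂: 5.35 × ln(566/280) = 5.35 × ln(2.02143) = 5.35 × 0.70381 = 3.7654 W/m².
N₂O: 0.120 × (√416 − √270) = 0.120 × (20.3961 − 16.4317) = 0.120 × 3.9644 = 0.4757 W/m².
CH₄: 0.036 × (√3401 − √685) = 0.036 × (58.3181 − 26.1725) = 0.036 × 32.1456 = 1.1572 W/m².
Total ΔF = 3.7654 + 0.4757 + 1.1572 = 5.3983 W/m².
ΔT = λ ΔF = 0.61 × 5.40 = 3.2940 K.

ΔF = 5.40 W/m²; ΔT = 3.3 K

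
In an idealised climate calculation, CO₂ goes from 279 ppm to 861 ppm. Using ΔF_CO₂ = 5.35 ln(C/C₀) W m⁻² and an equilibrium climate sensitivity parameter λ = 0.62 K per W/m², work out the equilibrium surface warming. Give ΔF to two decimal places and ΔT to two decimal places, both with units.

CO₂: 5.35 × ln(861/279) = 5.35 × ln(3.08602) = 5.35 × 1.12688 = 6.0288 W/m².
ΔT = λ ΔF = 0.62 × 6.03 = 3.7386 K.

ΔF = 6.03 W/m²; ΔT = 3.74 K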